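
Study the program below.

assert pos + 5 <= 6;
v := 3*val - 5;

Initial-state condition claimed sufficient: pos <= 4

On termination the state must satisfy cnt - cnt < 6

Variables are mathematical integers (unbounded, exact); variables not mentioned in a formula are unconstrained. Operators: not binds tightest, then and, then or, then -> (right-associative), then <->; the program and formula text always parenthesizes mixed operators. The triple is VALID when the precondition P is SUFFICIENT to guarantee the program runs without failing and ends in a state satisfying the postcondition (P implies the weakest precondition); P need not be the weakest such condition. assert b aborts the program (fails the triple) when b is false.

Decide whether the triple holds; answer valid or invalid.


Working backward. After the program, the postcondition cnt - cnt < 6 must hold; in canonical form it is true.
Before v := 3*val - 5: true
Before assert pos + 5 <= 6: pos <= 1
The weakest precondition is pos <= 1.
Check whether pos <= 4 implies it.
Countermodel: at the initial state pos = 2, the precondition holds but the weakest precondition fails.
Answer: invalid


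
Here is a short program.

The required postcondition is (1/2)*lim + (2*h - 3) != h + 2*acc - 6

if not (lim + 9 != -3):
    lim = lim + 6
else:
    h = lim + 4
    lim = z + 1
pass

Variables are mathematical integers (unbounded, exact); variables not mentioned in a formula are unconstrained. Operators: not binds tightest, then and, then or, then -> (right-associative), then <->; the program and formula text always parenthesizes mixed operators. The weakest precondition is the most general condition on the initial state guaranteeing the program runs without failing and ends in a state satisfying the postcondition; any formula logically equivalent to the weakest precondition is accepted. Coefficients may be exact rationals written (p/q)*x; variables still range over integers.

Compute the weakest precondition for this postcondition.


Working backward. After the program, the postcondition (1/2)*lim + (2*h - 3) != h + 2*acc - 6 must hold; in canonical form it is h + (1/2)*lim != 2*acc - 3.
Before skip: h + (1/2)*lim != 2*acc - 3
Then branch requires h + (1/2)*lim != 2*acc - 6; else branch requires lim + (1/2)*z != 2*acc - 15/2.
Before the if: ((not (lim != -12)) -> h + (1/2)*lim != 2*acc - 6) and (lim != -12 -> lim + (1/2)*z != 2*acc - 15/2)
Answer: WP = ((not (lim != -12)) -> h + (1/2)*lim != 2*acc - 6) and (lim != -12 -> lim + (1/2)*z != 2*acc - 15/2)


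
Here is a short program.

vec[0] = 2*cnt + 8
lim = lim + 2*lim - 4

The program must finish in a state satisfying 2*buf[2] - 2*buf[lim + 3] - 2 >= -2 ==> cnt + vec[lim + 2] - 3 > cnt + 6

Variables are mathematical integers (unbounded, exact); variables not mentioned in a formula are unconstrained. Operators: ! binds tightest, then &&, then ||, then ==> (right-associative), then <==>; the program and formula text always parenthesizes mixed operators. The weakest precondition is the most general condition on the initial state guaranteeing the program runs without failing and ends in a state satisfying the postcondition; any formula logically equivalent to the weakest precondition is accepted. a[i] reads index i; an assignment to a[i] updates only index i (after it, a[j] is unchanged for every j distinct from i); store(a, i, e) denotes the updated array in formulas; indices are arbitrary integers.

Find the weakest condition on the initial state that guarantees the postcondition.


Working backward. After the program, the postcondition 2*buf[2] - 2*buf[lim + 3] - 2 >= -2 ==> cnt + vec[lim + 2] - 3 > cnt + 6 must hold; in canonical form it is 2*buf[2] >= 2*buf[lim + 3] ==> vec[lim + 2] > 9.
Before lim := lim + 2*lim - 4: 2*buf[2] >= 2*buf[3*lim - 1] ==> vec[3*lim - 2] > 9
Before vec[0] := 2*cnt + 8: 2*buf[2] >= 2*buf[3*lim - 1] ==> store(vec, 0, 2*cnt + 8)[3*lim - 2] > 9
Answer: WP = 2*buf[2] >= 2*buf[3*lim - 1] ==> store(vec, 0, 2*cnt + 8)[3*lim - 2] > 9


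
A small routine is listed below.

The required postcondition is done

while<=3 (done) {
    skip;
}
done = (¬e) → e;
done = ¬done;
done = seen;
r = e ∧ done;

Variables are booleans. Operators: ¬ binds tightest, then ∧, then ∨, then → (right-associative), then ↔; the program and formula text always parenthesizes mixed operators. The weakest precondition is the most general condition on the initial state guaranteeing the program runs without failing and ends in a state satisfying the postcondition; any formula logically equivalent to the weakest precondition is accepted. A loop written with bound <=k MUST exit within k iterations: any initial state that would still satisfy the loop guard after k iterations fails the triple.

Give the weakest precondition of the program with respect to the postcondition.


Working backward. After the program, done must hold.
Before r := e ∧ done: done
Before done := seen: seen
Before done := ¬done: seen
Before done := (¬e) → e: seen
Before the loop (bound <=3), unroll the exhaustion recursion (WP_0 = exit-now case; WP_j = one more guarded iteration, up to j = 3):
  WP_0: (¬done) ∧ seen
  WP_1: (done → ((¬done) ∧ seen)) ∧ ((¬done) → seen)
  WP_2: (done → ((done → ((¬done) ∧ seen)) ∧ ((¬done) → seen))) ∧ ((¬done) → seen)
  WP_3: (done → ((done → ((done → ((¬done) ∧ seen)) ∧ ((¬done) → seen))) ∧ ((¬done) → seen))) ∧ ((¬done) → seen)
So before the loop: (done → ((done → ((done → ((¬done) ∧ seen)) ∧ ((¬done) → seen))) ∧ ((¬done) → seen))) ∧ ((¬done) → seen)
Answer: WP = (done → ((done → ((done → ((¬done) ∧ seen)) ∧ ((¬done) → seen))) ∧ ((¬done) → seen))) ∧ ((¬done) → seen)


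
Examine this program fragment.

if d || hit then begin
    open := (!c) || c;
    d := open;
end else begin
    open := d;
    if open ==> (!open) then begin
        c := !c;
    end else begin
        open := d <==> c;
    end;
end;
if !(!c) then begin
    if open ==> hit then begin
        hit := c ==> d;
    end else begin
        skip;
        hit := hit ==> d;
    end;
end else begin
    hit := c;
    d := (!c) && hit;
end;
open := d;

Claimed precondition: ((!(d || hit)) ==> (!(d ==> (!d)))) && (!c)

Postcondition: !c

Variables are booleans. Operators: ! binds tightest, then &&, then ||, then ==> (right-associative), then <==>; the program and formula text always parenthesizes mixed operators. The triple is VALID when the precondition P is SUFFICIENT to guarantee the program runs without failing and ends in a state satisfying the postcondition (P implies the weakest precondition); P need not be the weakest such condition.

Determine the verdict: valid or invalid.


Working backward. After the program, !c must hold.
Before open := d: !c
Then branch requires ((open ==> hit) ==> (!c)) && ((!(open ==> hit)) ==> (!c)); else branch requires !c.
Before the if: c ==> (((open ==> hit) ==> (!c)) && ((!(open ==> hit)) ==> (!c)))
Then branch requires c ==> ((hit ==> (!c)) && ((!hit) ==> (!c))); else branch requires ((d ==> (!d)) ==> ((!c) ==> (((d ==> hit) ==> c) && ((!(d ==> hit)) ==> c)))) && ((!(d ==> (!d))) ==> (c ==> ((((d <==> c) ==> hit) ==> (!c)) && ((!((d <==> c) ==> hit)) ==> (!c))))).
Before the if: ((d || hit) ==> (c ==> ((hit ==> (!c)) && ((!hit) ==> (!c))))) && ((!(d || hit)) ==> (((d ==> (!d)) ==> ((!c) ==> (((d ==> hit) ==> c) && ((!(d ==> hit)) ==> c)))) && ((!(d ==> (!d))) ==> (c ==> ((((d <==> c) ==> hit) ==> (!c)) && ((!((d <==> c) ==> hit)) ==> (!c)))))))
The weakest precondition is ((d || hit) ==> (c ==> ((hit ==> (!c)) && ((!hit) ==> (!c))))) && ((!(d || hit)) ==> (((d ==> (!d)) ==> ((!c) ==> (((d ==> hit) ==> c) && ((!(d ==> hit)) ==> c)))) && ((!(d ==> (!d))) ==> (c ==> ((((d <==> c) ==> hit) ==> (!c)) && ((!((d <==> c) ==> hit)) ==> (!c))))))).
Check whether ((!(d || hit)) ==> (!(d ==> (!d)))) && (!c) implies it.
Every state satisfying the precondition satisfies the weakest precondition: the implication holds.
Answer: valid


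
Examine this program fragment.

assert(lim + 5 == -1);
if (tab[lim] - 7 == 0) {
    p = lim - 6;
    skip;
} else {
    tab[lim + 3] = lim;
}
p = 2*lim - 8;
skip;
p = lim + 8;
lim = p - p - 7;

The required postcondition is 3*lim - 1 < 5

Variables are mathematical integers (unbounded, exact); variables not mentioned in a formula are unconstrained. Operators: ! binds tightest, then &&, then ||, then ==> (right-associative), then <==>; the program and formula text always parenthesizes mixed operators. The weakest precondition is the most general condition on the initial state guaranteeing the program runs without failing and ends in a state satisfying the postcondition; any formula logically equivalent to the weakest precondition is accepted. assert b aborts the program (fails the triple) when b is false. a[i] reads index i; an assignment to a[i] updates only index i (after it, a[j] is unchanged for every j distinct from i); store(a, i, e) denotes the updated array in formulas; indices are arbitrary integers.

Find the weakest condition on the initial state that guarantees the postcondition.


Working backward. After the program, the postcondition 3*lim - 1 < 5 must hold; in canonical form it is 3*lim < 6.
Before lim := p - p - 7: true
Before p := lim + 8: true
Before skip: true
Before p := 2*lim - 8: true
Then branch requires true; else branch requires true.
Before the if: true
Before assert lim + 5 == -1: lim == -6
Answer: WP = lim == -6


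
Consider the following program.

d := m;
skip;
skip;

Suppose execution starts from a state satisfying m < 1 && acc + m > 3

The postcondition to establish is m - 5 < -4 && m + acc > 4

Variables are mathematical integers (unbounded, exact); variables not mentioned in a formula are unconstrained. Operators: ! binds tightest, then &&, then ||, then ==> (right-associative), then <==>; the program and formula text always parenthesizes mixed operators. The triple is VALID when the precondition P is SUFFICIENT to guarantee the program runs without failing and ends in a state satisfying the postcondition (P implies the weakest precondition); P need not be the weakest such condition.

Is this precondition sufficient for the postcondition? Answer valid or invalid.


Working backward. After the program, the postcondition m - 5 < -4 && m + acc > 4 must hold; in canonical form it is m < 1 && acc + m > 4.
Before skip: m < 1 && acc + m > 4
Before skip: m < 1 && acc + m > 4
Before d := m: m < 1 && acc + m > 4
The weakest precondition is m < 1 && acc + m > 4.
Check whether m < 1 && acc + m > 3 implies it.
Countermodel: at the initial state acc = 4, m = 0, the precondition holds but the weakest precondition fails.
Answer: invalid


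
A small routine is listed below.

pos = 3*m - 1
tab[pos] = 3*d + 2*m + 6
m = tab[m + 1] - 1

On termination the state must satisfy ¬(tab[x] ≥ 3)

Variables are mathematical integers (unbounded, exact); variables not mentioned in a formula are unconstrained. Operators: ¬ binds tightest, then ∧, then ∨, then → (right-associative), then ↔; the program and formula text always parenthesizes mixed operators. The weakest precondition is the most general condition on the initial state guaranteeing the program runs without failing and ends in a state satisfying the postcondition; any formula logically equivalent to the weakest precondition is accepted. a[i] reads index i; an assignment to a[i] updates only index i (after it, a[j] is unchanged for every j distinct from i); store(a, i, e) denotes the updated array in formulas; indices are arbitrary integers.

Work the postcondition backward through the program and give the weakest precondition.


Working backward. After the program, ¬(tab[x] ≥ 3) must hold.
Before m := tab[m + 1] - 1: ¬(tab[x] ≥ 3)
Before tab[pos] := 3*d + 2*m + 6: ¬(store(tab, pos, 3*d + 2*m + 6)[x] ≥ 3)
Before pos := 3*m - 1: ¬(store(tab, 3*m - 1, 3*d + 2*m + 6)[x] ≥ 3)
Answer: WP = ¬(store(tab, 3*m - 1, 3*d + 2*m + 6)[x] ≥ 3)


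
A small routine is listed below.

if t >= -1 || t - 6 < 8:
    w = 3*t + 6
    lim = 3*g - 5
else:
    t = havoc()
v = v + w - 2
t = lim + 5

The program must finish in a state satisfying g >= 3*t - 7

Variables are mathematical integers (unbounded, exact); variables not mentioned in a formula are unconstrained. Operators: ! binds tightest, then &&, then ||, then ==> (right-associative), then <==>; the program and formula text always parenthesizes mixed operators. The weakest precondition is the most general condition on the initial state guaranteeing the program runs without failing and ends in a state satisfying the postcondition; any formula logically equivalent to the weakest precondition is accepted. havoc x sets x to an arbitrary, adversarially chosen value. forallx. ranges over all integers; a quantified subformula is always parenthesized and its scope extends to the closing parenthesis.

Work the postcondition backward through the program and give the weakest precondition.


Working backward. After the program, g >= 3*t - 7 must hold.
Before t := lim + 5: g >= 3*lim + 8
Before v := v + w - 2: g >= 3*lim + 8
Then branch requires 8*g <= 7; else branch requires g >= 3*lim + 8.
Before the if: ((t >= -1 || t < 14) ==> 8*g <= 7) && ((!(t >= -1 || t < 14)) ==> g >= 3*lim + 8)
Answer: WP = ((t >= -1 || t < 14) ==> 8*g <= 7) && ((!(t >= -1 || t < 14)) ==> g >= 3*lim + 8)


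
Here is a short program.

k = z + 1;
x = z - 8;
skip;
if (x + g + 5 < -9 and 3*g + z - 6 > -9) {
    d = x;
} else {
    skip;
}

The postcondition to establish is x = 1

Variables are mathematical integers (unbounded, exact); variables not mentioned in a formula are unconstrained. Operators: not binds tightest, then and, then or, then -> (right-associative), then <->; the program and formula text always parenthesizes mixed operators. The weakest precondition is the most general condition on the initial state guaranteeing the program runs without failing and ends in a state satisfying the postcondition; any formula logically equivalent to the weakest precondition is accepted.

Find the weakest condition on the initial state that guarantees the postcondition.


Working backward. After the program, x = 1 must hold.
Then branch requires x = 1; else branch requires x = 1.
Before the if: ((g + x < -14 and 3*g + z > -3) -> x = 1) and ((not (g + x < -14 and 3*g + z > -3)) -> x = 1)
Before skip: ((g + x < -14 and 3*g + z > -3) -> x = 1) and ((not (g + x < -14 and 3*g + z > -3)) -> x = 1)
Before x := z - 8: ((g + z < -6 and 3*g + z > -3) -> z = 9) and ((not (g + z < -6 and 3*g + z > -3)) -> z = 9)
Before k := z + 1: ((g + z < -6 and 3*g + z > -3) -> z = 9) and ((not (g + z < -6 and 3*g + z > -3)) -> z = 9)
Answer: WP = ((g + z < -6 and 3*g + z > -3) -> z = 9) and ((not (g + z < -6 and 3*g + z > -3)) -> z = 9)


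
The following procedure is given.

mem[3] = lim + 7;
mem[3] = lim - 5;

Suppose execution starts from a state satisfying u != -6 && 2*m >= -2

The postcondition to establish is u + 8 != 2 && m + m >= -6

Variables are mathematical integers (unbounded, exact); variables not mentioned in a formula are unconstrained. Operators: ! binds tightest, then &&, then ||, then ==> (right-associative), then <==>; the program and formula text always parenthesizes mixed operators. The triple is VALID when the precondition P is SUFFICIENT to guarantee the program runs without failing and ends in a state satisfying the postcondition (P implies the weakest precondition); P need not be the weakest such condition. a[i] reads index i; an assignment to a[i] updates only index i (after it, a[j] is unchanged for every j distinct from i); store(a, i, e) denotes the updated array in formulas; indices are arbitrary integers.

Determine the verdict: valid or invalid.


Working backward. After the program, the postcondition u + 8 != 2 && m + m >= -6 must hold; in canonical form it is u != -6 && 2*m >= -6.
Before mem[3] := lim - 5: u != -6 && 2*m >= -6
Before mem[3] := lim + 7: u != -6 && 2*m >= -6
The weakest precondition is u != -6 && 2*m >= -6.
Check whether u != -6 && 2*m >= -2 implies it.
Every state satisfying the precondition satisfies the weakest precondition: the implication holds.
Answer: valid


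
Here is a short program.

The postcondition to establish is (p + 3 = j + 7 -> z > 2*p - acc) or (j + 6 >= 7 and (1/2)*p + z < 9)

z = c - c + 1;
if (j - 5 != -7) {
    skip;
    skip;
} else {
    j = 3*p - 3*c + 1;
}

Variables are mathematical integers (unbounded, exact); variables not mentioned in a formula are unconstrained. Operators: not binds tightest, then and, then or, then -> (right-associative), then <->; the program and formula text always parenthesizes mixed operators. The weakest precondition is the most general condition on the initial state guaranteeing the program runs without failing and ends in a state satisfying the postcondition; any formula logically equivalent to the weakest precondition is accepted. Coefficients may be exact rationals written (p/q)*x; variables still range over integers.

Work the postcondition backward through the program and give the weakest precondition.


Working backward. After the program, the postcondition (p + 3 = j + 7 -> z > 2*p - acc) or (j + 6 >= 7 and (1/2)*p + z < 9) must hold; in canonical form it is (p = j + 4 -> acc + z > 2*p) or (j >= 1 and (1/2)*p + z < 9).
Then branch requires (p = j + 4 -> acc + z > 2*p) or (j >= 1 and (1/2)*p + z < 9); else branch requires (3*c = 2*p + 5 -> acc + z > 2*p) or (3*p >= 3*c and (1/2)*p + z < 9).
Before the if: (j != -2 -> ((p = j + 4 -> acc + z > 2*p) or (j >= 1 and (1/2)*p + z < 9))) and ((not (j != -2)) -> ((3*c = 2*p + 5 -> acc + z > 2*p) or (3*p >= 3*c and (1/2)*p + z < 9)))
Before z := c - c + 1: (j != -2 -> ((p = j + 4 -> acc > 2*p - 1) or (j >= 1 and (1/2)*p < 8))) and ((not (j != -2)) -> ((3*c = 2*p + 5 -> acc > 2*p - 1) or (3*p >= 3*c and (1/2)*p < 8)))
Answer: WP = (j != -2 -> ((p = j + 4 -> acc > 2*p - 1) or (j >= 1 and (1/2)*p < 8))) and ((not (j != -2)) -> ((3*c = 2*p + 5 -> acc > 2*p - 1) or (3*p >= 3*c and (1/2)*p < 8)))


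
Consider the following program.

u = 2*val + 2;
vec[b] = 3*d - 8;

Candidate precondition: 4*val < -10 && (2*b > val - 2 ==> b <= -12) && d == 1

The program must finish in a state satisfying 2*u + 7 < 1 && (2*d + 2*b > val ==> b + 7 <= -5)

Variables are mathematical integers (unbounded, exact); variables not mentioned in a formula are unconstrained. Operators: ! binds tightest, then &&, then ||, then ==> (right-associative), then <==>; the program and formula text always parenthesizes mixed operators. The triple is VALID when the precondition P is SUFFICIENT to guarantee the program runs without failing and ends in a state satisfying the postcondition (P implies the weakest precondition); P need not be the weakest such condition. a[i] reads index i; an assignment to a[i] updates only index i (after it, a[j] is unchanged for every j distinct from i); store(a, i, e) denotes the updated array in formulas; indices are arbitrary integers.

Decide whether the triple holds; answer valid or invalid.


Working backward. After the program, the postcondition 2*u + 7 < 1 && (2*d + 2*b > val ==> b + 7 <= -5) must hold; in canonical form it is 2*u < -6 && (2*b + 2*d > val ==> b <= -12).
Before vec[b] := 3*d - 8: 2*u < -6 && (2*b + 2*d > val ==> b <= -12)
Before u := 2*val + 2: 4*val < -10 && (2*b + 2*d > val ==> b <= -12)
The weakest precondition is 4*val < -10 && (2*b + 2*d > val ==> b <= -12).
Check whether 4*val < -10 && (2*b > val - 2 ==> b <= -12) && d == 1 implies it.
Every state satisfying the precondition satisfies the weakest precondition: the implication holds.
Answer: valid


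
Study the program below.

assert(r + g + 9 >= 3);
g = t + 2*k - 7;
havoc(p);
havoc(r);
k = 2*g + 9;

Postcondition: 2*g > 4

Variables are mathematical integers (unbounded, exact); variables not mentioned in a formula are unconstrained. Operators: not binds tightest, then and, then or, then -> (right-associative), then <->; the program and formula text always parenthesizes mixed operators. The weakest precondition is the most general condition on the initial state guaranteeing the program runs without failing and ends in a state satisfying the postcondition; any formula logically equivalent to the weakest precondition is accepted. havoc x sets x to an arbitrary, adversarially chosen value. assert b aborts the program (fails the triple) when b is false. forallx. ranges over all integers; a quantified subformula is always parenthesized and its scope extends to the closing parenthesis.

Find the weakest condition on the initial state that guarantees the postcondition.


Working backward. After the program, 2*g > 4 must hold.
Before k := 2*g + 9: 2*g > 4
Before havoc r: 2*g > 4
Before havoc p: 2*g > 4
Before g := t + 2*k - 7: 4*k + 2*t > 18
Before assert r + g + 9 >= 3: g + r >= -6 and 4*k + 2*t > 18
Answer: WP = g + r >= -6 and 4*k + 2*t > 18


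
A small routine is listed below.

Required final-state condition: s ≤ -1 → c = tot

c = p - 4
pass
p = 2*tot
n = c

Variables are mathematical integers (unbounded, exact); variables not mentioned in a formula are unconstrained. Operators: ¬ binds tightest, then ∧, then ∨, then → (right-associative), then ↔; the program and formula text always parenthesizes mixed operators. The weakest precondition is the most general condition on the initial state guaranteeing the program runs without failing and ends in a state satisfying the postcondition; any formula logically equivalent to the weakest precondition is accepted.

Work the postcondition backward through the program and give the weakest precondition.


Working backward. After the program, s ≤ -1 → c = tot must hold.
Before n := c: s ≤ -1 → c = tot
Before p := 2*tot: s ≤ -1 → c = tot
Before skip: s ≤ -1 → c = tot
Before c := p - 4: s ≤ -1 → p = tot + 4
Answer: WP = s ≤ -1 → p = tot + 4


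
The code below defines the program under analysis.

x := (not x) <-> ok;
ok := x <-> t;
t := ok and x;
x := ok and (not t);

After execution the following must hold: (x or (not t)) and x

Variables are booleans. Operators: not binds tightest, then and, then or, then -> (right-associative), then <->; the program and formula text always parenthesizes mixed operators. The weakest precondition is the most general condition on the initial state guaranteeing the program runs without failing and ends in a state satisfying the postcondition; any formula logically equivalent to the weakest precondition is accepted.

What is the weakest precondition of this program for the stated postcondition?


Working backward. After the program, (x or (not t)) and x must hold.
Before x := ok and (not t): ((ok and (not t)) or (not t)) and ok and (not t)
Before t := ok and x: ((ok and (not (ok and x))) or (not (ok and x))) and ok and (not (ok and x))
Before ok := x <-> t: (((x <-> t) and (not ((x <-> t) and x))) or (not ((x <-> t) and x))) and (x <-> t) and (not ((x <-> t) and x))
Before x := (not x) <-> ok: (((((not x) <-> ok) <-> t) and (not ((((not x) <-> ok) <-> t) and ((not x) <-> ok)))) or (not ((((not x) <-> ok) <-> t) and ((not x) <-> ok)))) and (((not x) <-> ok) <-> t) and (not ((((not x) <-> ok) <-> t) and ((not x) <-> ok)))
Answer: WP = (((((not x) <-> ok) <-> t) and (not ((((not x) <-> ok) <-> t) and ((not x) <-> ok)))) or (not ((((not x) <-> ok) <-> t) and ((not x) <-> ok)))) and (((not x) <-> ok) <-> t) and (not ((((not x) <-> ok) <-> t) and ((not x) <-> ok)))


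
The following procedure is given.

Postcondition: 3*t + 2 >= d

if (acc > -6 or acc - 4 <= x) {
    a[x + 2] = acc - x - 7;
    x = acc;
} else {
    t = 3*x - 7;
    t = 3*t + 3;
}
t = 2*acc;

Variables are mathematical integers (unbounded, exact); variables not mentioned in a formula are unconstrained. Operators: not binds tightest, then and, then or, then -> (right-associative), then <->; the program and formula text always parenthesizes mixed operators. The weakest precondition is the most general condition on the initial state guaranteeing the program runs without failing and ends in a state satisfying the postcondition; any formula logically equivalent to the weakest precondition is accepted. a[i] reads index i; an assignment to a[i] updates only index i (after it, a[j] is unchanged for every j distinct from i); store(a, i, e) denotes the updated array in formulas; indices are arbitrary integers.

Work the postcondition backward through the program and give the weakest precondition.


Working backward. After the program, the postcondition 3*t + 2 >= d must hold; in canonical form it is 3*t >= d - 2.
Before t := 2*acc: 6*acc >= d - 2
Then branch requires 6*acc >= d - 2; else branch requires 6*acc >= d - 2.
Before the if: ((acc > -6 or acc <= x + 4) -> 6*acc >= d - 2) and ((not (acc > -6 or acc <= x + 4)) -> 6*acc >= d - 2)
Answer: WP = ((acc > -6 or acc <= x + 4) -> 6*acc >= d - 2) and ((not (acc > -6 or acc <= x + 4)) -> 6*acc >= d - 2)


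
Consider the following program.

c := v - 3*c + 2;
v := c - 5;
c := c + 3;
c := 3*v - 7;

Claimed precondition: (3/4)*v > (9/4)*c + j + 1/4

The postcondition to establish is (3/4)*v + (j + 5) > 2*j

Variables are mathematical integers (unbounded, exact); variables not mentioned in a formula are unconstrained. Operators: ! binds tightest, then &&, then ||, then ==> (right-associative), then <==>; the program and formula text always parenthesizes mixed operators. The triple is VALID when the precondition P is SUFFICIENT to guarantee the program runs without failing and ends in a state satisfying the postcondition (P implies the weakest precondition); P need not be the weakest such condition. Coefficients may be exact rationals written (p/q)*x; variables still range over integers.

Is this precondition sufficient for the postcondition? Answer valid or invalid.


Working backward. After the program, the postcondition (3/4)*v + (j + 5) > 2*j must hold; in canonical form it is (3/4)*v > j - 5.
Before c := 3*v - 7: (3/4)*v > j - 5
Before c := c + 3: (3/4)*v > j - 5
Before v := c - 5: (3/4)*c > j - 5/4
Before c := v - 3*c + 2: (3/4)*v > (9/4)*c + j - 11/4
The weakest precondition is (3/4)*v > (9/4)*c + j - 11/4.
Check whether (3/4)*v > (9/4)*c + j + 1/4 implies it.
Every state satisfying the precondition satisfies the weakest precondition: the implication holds.
Answer: valid


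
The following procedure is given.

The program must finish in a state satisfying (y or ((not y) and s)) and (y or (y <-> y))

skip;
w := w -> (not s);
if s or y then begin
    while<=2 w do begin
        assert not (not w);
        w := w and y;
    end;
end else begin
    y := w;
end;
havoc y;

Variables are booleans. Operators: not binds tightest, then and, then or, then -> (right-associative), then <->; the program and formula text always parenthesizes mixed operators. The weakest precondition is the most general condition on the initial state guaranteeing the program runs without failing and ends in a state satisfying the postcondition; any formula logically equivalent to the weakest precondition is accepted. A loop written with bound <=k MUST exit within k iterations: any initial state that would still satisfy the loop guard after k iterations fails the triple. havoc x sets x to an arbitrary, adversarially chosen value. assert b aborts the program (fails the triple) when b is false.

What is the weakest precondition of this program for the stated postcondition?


Working backward. After the program, the postcondition (y or ((not y) and s)) and (y or (y <-> y)) must hold; in canonical form it is y or ((not y) and s).
Before havoc y: s
Then branch requires (w -> (w and ((w and y) -> (w and y and (not (w and y)) and s)) and ((not (w and y)) -> s))) and ((not w) -> s); else branch requires s.
Before the if: ((s or y) -> ((w -> (w and ((w and y) -> (w and y and (not (w and y)) and s)) and ((not (w and y)) -> s))) and ((not w) -> s))) and ((not (s or y)) -> s)
Before w := w -> (not s): ((s or y) -> (((w -> (not s)) -> ((w -> (not s)) and (((w -> (not s)) and y) -> ((w -> (not s)) and y and (not ((w -> (not s)) and y)) and s)) and ((not ((w -> (not s)) and y)) -> s))) and ((not (w -> (not s))) -> s))) and ((not (s or y)) -> s)
Before skip: ((s or y) -> (((w -> (not s)) -> ((w -> (not s)) and (((w -> (not s)) and y) -> ((w -> (not s)) and y and (not ((w -> (not s)) and y)) and s)) and ((not ((w -> (not s)) and y)) -> s))) and ((not (w -> (not s))) -> s))) and ((not (s or y)) -> s)
Answer: WP = ((s or y) -> (((w -> (not s)) -> ((w -> (not s)) and (((w -> (not s)) and y) -> ((w -> (not s)) and y and (not ((w -> (not s)) and y)) and s)) and ((not ((w -> (not s)) and y)) -> s))) and ((not (w -> (not s))) -> s))) and ((not (s or y)) -> s)


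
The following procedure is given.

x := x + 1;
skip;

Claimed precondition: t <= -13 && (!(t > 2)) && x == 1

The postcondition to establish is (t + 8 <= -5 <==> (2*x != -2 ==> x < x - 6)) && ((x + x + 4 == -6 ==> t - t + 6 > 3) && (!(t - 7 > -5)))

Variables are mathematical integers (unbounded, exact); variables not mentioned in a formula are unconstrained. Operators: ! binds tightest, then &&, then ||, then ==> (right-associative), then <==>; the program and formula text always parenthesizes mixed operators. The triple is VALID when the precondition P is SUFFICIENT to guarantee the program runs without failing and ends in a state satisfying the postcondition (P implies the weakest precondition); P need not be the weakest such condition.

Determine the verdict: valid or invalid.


Working backward. After the program, the postcondition (t + 8 <= -5 <==> (2*x != -2 ==> x < x - 6)) && ((x + x + 4 == -6 ==> t - t + 6 > 3) && (!(t - 7 > -5))) must hold; in canonical form it is (t <= -13 <==> (!(2*x != -2))) && (!(t > 2)).
Before skip: (t <= -13 <==> (!(2*x != -2))) && (!(t > 2))
Before x := x + 1: (t <= -13 <==> (!(2*x != -4))) && (!(t > 2))
The weakest precondition is (t <= -13 <==> (!(2*x != -4))) && (!(t > 2)).
Check whether t <= -13 && (!(t > 2)) && x == 1 implies it.
Countermodel: at the initial state t = -13, x = 1, the precondition holds but the weakest precondition fails.
Answer: invalid


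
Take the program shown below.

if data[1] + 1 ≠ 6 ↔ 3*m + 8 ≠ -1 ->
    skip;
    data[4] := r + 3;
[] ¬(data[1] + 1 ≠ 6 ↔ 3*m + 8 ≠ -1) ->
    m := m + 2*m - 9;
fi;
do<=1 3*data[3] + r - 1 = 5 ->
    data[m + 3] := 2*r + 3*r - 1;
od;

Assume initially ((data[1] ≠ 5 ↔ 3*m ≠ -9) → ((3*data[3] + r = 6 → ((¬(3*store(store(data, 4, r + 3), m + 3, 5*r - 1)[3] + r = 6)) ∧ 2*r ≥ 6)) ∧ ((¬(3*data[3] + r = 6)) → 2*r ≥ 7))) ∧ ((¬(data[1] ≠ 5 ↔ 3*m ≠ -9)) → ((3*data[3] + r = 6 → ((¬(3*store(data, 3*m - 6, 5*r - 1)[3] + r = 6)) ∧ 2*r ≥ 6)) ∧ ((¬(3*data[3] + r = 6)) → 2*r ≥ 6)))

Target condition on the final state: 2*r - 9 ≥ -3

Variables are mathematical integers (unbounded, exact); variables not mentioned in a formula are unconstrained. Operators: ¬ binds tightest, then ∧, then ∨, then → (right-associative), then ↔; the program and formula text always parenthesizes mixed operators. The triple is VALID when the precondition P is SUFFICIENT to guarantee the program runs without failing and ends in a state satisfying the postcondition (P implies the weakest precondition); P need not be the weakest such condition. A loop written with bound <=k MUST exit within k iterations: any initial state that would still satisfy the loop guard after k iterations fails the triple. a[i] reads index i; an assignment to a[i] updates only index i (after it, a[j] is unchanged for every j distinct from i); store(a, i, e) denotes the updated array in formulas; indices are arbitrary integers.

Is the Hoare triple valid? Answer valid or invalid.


Working backward. After the program, the postcondition 2*r - 9 ≥ -3 must hold; in canonical form it is 2*r ≥ 6.
Before the loop (bound <=1), unroll the exhaustion recursion (WP_0 = exit-now case; WP_j = one more guarded iteration, up to j = 1):
  WP_0: (¬(3*data[3] + r = 6)) ∧ 2*r ≥ 6
  WP_1: (3*data[3] + r = 6 → ((¬(3*store(data, m + 3, 5*r - 1)[3] + r = 6)) ∧ 2*r ≥ 6)) ∧ ((¬(3*data[3] + r = 6)) → 2*r ≥ 6)
So before the loop: (3*data[3] + r = 6 → ((¬(3*store(data, m + 3, 5*r - 1)[3] + r = 6)) ∧ 2*r ≥ 6)) ∧ ((¬(3*data[3] + r = 6)) → 2*r ≥ 6)
Then branch requires (3*data[3] + r = 6 → ((¬(3*store(store(data, 4, r + 3), m + 3, 5*r - 1)[3] + r = 6)) ∧ 2*r ≥ 6)) ∧ ((¬(3*data[3] + r = 6)) → 2*r ≥ 6); else branch requires (3*data[3] + r = 6 → ((¬(3*store(data, 3*m - 6, 5*r - 1)[3] + r = 6)) ∧ 2*r ≥ 6)) ∧ ((¬(3*data[3] + r = 6)) → 2*r ≥ 6).
Before the if: ((data[1] ≠ 5 ↔ 3*m ≠ -9) → ((3*data[3] + r = 6 → ((¬(3*store(store(data, 4, r + 3), m + 3, 5*r - 1)[3] + r = 6)) ∧ 2*r ≥ 6)) ∧ ((¬(3*data[3] + r = 6)) → 2*r ≥ 6))) ∧ ((¬(data[1] ≠ 5 ↔ 3*m ≠ -9)) → ((3*data[3] + r = 6 → ((¬(3*store(data, 3*m - 6, 5*r - 1)[3] + r = 6)) ∧ 2*r ≥ 6)) ∧ ((¬(3*data[3] + r = 6)) → 2*r ≥ 6)))
The weakest precondition is ((data[1] ≠ 5 ↔ 3*m ≠ -9) → ((3*data[3] + r = 6 → ((¬(3*store(store(data, 4, r + 3), m + 3, 5*r - 1)[3] + r = 6)) ∧ 2*r ≥ 6)) ∧ ((¬(3*data[3] + r = 6)) → 2*r ≥ 6))) ∧ ((¬(data[1] ≠ 5 ↔ 3*m ≠ -9)) → ((3*data[3] + r = 6 → ((¬(3*store(data, 3*m - 6, 5*r - 1)[3] + r = 6)) ∧ 2*r ≥ 6)) ∧ ((¬(3*data[3] + r = 6)) → 2*r ≥ 6))).
Check whether ((data[1] ≠ 5 ↔ 3*m ≠ -9) → ((3*data[3] + r = 6 → ((¬(3*store(store(data, 4, r + 3), m + 3, 5*r - 1)[3] + r = 6)) ∧ 2*r ≥ 6)) ∧ ((¬(3*data[3] + r = 6)) → 2*r ≥ 7))) ∧ ((¬(data[1] ≠ 5 ↔ 3*m ≠ -9)) → ((3*data[3] + r = 6 → ((¬(3*store(data, 3*m - 6, 5*r - 1)[3] + r = 6)) ∧ 2*r ≥ 6)) ∧ ((¬(3*data[3] + r = 6)) → 2*r ≥ 6))) implies it.
Every state satisfying the precondition satisfies the weakest precondition: the implication holds.
Answer: valid


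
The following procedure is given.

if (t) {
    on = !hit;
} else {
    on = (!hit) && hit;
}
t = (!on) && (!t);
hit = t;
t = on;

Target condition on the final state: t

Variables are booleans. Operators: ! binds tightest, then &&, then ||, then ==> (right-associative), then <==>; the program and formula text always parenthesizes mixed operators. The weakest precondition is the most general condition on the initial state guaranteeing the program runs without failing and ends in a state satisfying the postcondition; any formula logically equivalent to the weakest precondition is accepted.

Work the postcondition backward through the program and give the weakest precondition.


Working backward. After the program, t must hold.
Before t := on: on
Before hit := t: on
Before t := (!on) && (!t): on
Then branch requires !hit; else branch requires false.
Before the if: (t ==> (!hit)) && t
Answer: WP = (t ==> (!hit)) && t


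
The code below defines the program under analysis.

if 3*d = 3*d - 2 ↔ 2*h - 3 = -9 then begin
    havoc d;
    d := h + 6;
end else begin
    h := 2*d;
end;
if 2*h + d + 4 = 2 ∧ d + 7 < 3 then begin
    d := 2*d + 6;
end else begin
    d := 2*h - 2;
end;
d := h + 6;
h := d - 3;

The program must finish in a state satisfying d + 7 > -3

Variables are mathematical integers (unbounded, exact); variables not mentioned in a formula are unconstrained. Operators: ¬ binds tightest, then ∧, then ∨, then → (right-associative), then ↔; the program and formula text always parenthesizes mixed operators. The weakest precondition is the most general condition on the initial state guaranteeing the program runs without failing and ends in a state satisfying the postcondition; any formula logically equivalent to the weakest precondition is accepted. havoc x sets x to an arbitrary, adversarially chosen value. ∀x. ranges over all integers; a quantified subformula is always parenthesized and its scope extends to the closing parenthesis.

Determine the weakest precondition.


Working backward. After the program, the postcondition d + 7 > -3 must hold; in canonical form it is d > -10.
Before h := d - 3: d > -10
Before d := h + 6: h > -16
Then branch requires h > -16; else branch requires h > -16.
Before the if: ((d + 2*h = -2 ∧ d < -4) → h > -16) ∧ ((¬(d + 2*h = -2 ∧ d < -4)) → h > -16)
Then branch requires ((3*h = -8 ∧ h < -10) → h > -16) ∧ ((¬(3*h = -8 ∧ h < -10)) → h > -16); else branch requires ((5*d = -2 ∧ d < -4) → 2*d > -16) ∧ ((¬(5*d = -2 ∧ d < -4)) → 2*d > -16).
Before the if: ((¬(2*h = -6)) → (((3*h = -8 ∧ h < -10) → h > -16) ∧ ((¬(3*h = -8 ∧ h < -10)) → h > -16))) ∧ (2*h = -6 → (((5*d = -2 ∧ d < -4) → 2*d > -16) ∧ ((¬(5*d = -2 ∧ d < -4)) → 2*d > -16)))
Answer: WP = ((¬(2*h = -6)) → (((3*h = -8 ∧ h < -10) → h > -16) ∧ ((¬(3*h = -8 ∧ h < -10)) → h > -16))) ∧ (2*h = -6 → (((5*d = -2 ∧ d < -4) → 2*d > -16) ∧ ((¬(5*d = -2 ∧ d < -4)) → 2*d > -16)))


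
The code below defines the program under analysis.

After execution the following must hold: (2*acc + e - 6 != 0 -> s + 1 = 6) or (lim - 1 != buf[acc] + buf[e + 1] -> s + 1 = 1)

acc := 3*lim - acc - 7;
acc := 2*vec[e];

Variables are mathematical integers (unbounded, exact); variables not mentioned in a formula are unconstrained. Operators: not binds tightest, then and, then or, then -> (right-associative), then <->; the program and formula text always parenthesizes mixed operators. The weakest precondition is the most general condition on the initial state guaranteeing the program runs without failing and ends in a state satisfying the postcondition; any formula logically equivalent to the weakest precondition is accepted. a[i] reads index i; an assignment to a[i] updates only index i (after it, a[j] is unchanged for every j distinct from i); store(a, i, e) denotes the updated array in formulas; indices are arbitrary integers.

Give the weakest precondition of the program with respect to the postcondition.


Working backward. After the program, the postcondition (2*acc + e - 6 != 0 -> s + 1 = 6) or (lim - 1 != buf[acc] + buf[e + 1] -> s + 1 = 1) must hold; in canonical form it is (2*acc + e != 6 -> s = 5) or (lim != buf[e + 1] + buf[acc] + 1 -> s = 0).
Before acc := 2*vec[e]: (4*vec[e] + e != 6 -> s = 5) or (lim != buf[e + 1] + buf[2*vec[e]] + 1 -> s = 0)
Before acc := 3*lim - acc - 7: (4*vec[e] + e != 6 -> s = 5) or (lim != buf[e + 1] + buf[2*vec[e]] + 1 -> s = 0)
Answer: WP = (4*vec[e] + e != 6 -> s = 5) or (lim != buf[e + 1] + buf[2*vec[e]] + 1 -> s = 0)


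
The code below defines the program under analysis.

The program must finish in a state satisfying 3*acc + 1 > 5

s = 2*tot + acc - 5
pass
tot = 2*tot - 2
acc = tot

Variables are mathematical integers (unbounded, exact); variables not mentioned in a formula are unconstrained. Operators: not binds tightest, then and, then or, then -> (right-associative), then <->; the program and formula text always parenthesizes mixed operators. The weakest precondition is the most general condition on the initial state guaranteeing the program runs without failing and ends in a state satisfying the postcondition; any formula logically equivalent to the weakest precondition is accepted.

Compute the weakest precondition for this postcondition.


Working backward. After the program, the postcondition 3*acc + 1 > 5 must hold; in canonical form it is 3*acc > 4.
Before acc := tot: 3*tot > 4
Before tot := 2*tot - 2: 6*tot > 10
Before skip: 6*tot > 10
Before s := 2*tot + acc - 5: 6*tot > 10
Answer: WP = 6*tot > 10


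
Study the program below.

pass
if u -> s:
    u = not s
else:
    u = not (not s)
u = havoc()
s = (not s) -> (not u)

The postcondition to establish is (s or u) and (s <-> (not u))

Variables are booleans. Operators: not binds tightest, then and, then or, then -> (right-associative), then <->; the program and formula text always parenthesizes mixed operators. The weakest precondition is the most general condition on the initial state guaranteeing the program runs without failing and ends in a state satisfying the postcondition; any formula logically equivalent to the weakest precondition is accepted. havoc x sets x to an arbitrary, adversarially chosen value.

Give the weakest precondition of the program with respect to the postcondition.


Working backward. After the program, (s or u) and (s <-> (not u)) must hold.
Before s := (not s) -> (not u): (((not s) -> (not u)) or u) and (((not s) -> (not u)) <-> (not u))
Before havoc u: not s
Then branch requires not s; else branch requires not s.
Before the if: ((u -> s) -> (not s)) and ((not (u -> s)) -> (not s))
Before skip: ((u -> s) -> (not s)) and ((not (u -> s)) -> (not s))
Answer: WP = ((u -> s) -> (not s)) and ((not (u -> s)) -> (not s))
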